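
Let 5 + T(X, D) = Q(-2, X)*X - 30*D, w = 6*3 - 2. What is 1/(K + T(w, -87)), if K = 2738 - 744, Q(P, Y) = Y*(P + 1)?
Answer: 1/4343 ≈ 0.00023026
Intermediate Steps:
Q(P, Y) = Y*(1 + P)
K = 1994
w = 16 (w = 18 - 2 = 16)
T(X, D) = -5 - X**2 - 30*D (T(X, D) = -5 + ((X*(1 - 2))*X - 30*D) = -5 + ((X*(-1))*X - 30*D) = -5 + ((-X)*X - 30*D) = -5 + (-X**2 - 30*D) = -5 - X**2 - 30*D)
1/(K + T(w, -87)) = 1/(1994 + (-5 - 1*16**2 - 30*(-87))) = 1/(1994 + (-5 - 1*256 + 2610)) = 1/(1994 + (-5 - 256 + 2610)) = 1/(1994 + 2349) = 1/4343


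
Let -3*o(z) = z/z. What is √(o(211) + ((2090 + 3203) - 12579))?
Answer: I*√65577/3 ≈ 85.36*I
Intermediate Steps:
o(z) = -⅓ (o(z) = -z/(3*z) = -⅓*1 = -⅓)
√(o(211) + ((2090 + 3203) - 12579)) = √(-⅓ + ((2090 + 3203) - 12579)) = √(-⅓ + (5293 - 12579)) = √(-⅓ - 7286) = √(-21859/3) = I*√65577/3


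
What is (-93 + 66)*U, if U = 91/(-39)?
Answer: 63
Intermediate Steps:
U = -7/3 (U = 91*(-1/39) = -7/3 ≈ -2.3333)
(-93 + 66)*U = (-93 + 66)*(-7/3) = -27*(-7/3) = 63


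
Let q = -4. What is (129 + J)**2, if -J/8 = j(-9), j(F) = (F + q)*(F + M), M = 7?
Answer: 6241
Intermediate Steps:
j(F) = (-4 + F)*(7 + F) (j(F) = (F - 4)*(F + 7) = (-4 + F)*(7 + F))
J = -208 (J = -8*(-28 + (-9)**2 + 3*(-9)) = -8*(-28 + 81 - 27) = -8*26 = -208)
(129 + J)**2 = (129 - 208)**2 = (-79)**2 = 6241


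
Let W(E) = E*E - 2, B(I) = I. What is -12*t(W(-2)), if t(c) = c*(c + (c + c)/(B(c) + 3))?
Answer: -336/5 ≈ -67.200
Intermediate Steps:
W(E) = -2 + E² (W(E) = E² - 2 = -2 + E²)
t(c) = c*(c + 2*c/(3 + c)) (t(c) = c*(c + (c + c)/(c + 3)) = c*(c + (2*c)/(3 + c)) = c*(c + 2*c/(3 + c)))
-12*t(W(-2)) = -12*(-2 + (-2)²)²*(5 + (-2 + (-2)²))/(3 + (-2 + (-2)²)) = -12*(-2 + 4)²*(5 + (-2 + 4))/(3 + (-2 + 4)) = -12*2²*(5 + 2)/(3 + 2) = -48*7/5 = -12*28/5 = -336/5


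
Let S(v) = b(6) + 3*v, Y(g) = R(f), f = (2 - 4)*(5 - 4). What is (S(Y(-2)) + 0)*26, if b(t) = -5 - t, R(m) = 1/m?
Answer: -325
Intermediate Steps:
f = -2 (f = -2*1 = -2)
Y(g) = -½ (Y(g) = 1/(-2) = -½)
S(v) = -11 + 3*v (S(v) = (-5 - 1*6) + 3*v = (-5 - 6) + 3*v = -11 + 3*v)
(S(Y(-2)) + 0)*26 = ((-11 + 3*(-½)) + 0)*26 = ((-11 - 3/2) + 0)*26 = (-25/2 + 0)*26 = -25/2*26 = -325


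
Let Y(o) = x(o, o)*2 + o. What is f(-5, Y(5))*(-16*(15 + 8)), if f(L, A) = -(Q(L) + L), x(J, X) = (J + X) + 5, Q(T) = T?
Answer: -3680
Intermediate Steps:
x(J, X) = 5 + J + X
Y(o) = 10 + 5*o (Y(o) = (5 + o + o)*2 + o = (5 + 2*o)*2 + o = (10 + 4*o) + o = 10 + 5*o)
f(L, A) = -2*L (f(L, A) = -(L + L) = -2*L)
f(-5, Y(5))*(-16*(15 + 8)) = (-2*(-5))*(-16*(15 + 8)) = 10*(-16*23) = 10*(-368) = -3680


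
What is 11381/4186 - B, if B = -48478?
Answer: 202940289/4186 ≈ 48481.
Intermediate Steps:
11381/4186 - B = 11381/4186 - 1*(-48478) = 11381*(1/4186) + 48478 = 11381/4186 + 48478 = 202940289/4186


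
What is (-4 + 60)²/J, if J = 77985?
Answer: 3136/77985 ≈ 0.040213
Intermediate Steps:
(-4 + 60)²/J = (-4 + 60)²/77985 = 56²*(1/77985) = 3136*(1/77985) = 3136/77985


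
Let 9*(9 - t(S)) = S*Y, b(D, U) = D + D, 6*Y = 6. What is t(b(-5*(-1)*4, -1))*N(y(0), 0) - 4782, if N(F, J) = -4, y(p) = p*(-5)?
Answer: -43202/9 ≈ -4800.2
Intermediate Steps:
Y = 1 (Y = (1/6)*6 = 1)
y(p) = -5*p
b(D, U) = 2*D
t(S) = 9 - S/9
t(b(-5*(-1)*4, -1))*N(y(0), 0) - 4782 = (9 - 2*-5*(-1)*4/9)*(-4) - 4782 = (9 - 2*5*4/9)*(-4) - 4782 = (9 - 2*20/9)*(-4) - 4782 = (9 - 1/9*40)*(-4) - 4782 = (9 - 40/9)*(-4) - 4782 = (41/9)*(-4) - 4782 = -164/9 - 4782 = -43202/9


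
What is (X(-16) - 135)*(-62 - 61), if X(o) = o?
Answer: 18573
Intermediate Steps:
(X(-16) - 135)*(-62 - 61) = (-16 - 135)*(-62 - 61) = -151*(-123) = 18573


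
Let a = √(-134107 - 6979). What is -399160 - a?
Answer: -399160 - 11*I*√1166 ≈ -3.9916e+5 - 375.61*I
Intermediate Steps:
a = 11*I*√1166 (a = √(-141086) = 11*I*√1166 ≈ 375.61*I)
-399160 - a = -399160 - 11*I*√1166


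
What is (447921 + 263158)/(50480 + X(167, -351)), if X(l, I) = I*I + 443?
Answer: 711079/174124 ≈ 4.0837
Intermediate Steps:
X(l, I) = 443 + I**2 (X(l, I) = I**2 + 443 = 443 + I**2)
(447921 + 263158)/(50480 + X(167, -351)) = (447921 + 263158)/(50480 + (443 + (-351)**2)) = 711079/(50480 + (443 + 123201)) = 711079/(50480 + 123644) = 711079/174124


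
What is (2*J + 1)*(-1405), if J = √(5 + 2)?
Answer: -1405 - 2810*√7 ≈ -8839.6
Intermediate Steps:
J = √7 ≈ 2.6458
(2*J + 1)*(-1405) = (2*√7 + 1)*(-1405) = (1 + 2*√7)*(-1405) = -1405 - 2810*√7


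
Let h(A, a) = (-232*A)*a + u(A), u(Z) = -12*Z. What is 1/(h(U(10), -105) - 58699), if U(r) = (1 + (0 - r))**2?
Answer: 1/1913489 ≈ 5.2261e-7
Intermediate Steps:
U(r) = (1 - r)**2
h(A, a) = -12*A - 232*A*a (h(A, a) = (-232*A)*a - 12*A = -232*A*a - 12*A = -12*A - 232*A*a)
1/(h(U(10), -105) - 58699) = 1/(4*(-1 + 10)**2*(-3 - 58*(-105)) - 58699) = 1/(4*9**2*(-3 + 6090) - 58699) = 1/(4*81*6087 - 58699) = 1/(1972188 - 58699) = 1/1913489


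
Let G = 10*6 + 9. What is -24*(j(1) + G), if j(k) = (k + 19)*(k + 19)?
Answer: -11256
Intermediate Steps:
j(k) = (19 + k)² (j(k) = (19 + k)*(19 + k) = (19 + k)²)
G = 69 (G = 60 + 9 = 69)
-24*(j(1) + G) = -24*((19 + 1)² + 69) = -24*(20² + 69) = -24*(400 + 69) = -24*469 = -11256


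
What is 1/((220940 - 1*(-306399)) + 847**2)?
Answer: 1/1244748 ≈ 8.0338e-7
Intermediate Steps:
1/((220940 - 1*(-306399)) + 847**2) = 1/((220940 + 306399) + 717409) = 1/(527339 + 717409) = 1/1244748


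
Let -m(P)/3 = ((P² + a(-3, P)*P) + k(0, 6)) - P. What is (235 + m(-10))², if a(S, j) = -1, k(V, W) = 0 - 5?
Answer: 12100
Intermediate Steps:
k(V, W) = -5
m(P) = 15 - 3*P² + 6*P (m(P) = -3*(((P² - P) - 5) - P) = -3*((-5 + P² - P) - P) = -3*(-5 + P² - 2*P) = 15 - 3*P² + 6*P)
(235 + m(-10))² = (235 + (15 - 3*(-10)² + 6*(-10)))² = (235 + (15 - 3*100 - 60))² = (235 + (15 - 300 - 60))² = (235 - 345)² = (-110)² = 12100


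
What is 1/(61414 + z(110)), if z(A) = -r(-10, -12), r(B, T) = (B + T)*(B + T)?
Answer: 1/60930 ≈ 1.6412e-5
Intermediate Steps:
r(B, T) = (B + T)²
z(A) = -484 (z(A) = -(-10 - 12)² = -1*(-22)² = -1*484 = -484)
1/(61414 + z(110)) = 1/(61414 - 484) = 1/60930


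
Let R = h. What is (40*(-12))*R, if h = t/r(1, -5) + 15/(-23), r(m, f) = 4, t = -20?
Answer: 62400/23 ≈ 2713.0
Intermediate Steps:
h = -130/23 (h = -20/4 + 15/(-23) = -20*¼ + 15*(-1/23) = -5 - 15/23 = -130/23 ≈ -5.6522)
R = -130/23 ≈ -5.6522
(40*(-12))*R = (40*(-12))*(-130/23) = -480*(-130/23) = 62400/23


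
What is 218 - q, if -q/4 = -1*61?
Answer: -26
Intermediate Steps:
q = 244 (q = -(-4)*61 = -4*(-61) = 244)
218 - q = 218 - 1*244 = 218 - 244 = -26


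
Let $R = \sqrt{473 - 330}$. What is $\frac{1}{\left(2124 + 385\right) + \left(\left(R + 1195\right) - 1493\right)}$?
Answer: $\frac{201}{444398} - \frac{\sqrt{143}}{4888378} \approx 0.00044985$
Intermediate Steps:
$R = \sqrt{143} \approx 11.958$
$\frac{1}{\left(2124 + 385\right) + \left(\left(R + 1195\right) - 1493\right)} = \frac{1}{\left(2124 + 385\right) + \left(\left(\sqrt{143} + 1195\right) - 1493\right)} = \frac{1}{2509 - \left(298 - \sqrt{143}\right)} = \frac{1}{2211 + \sqrt{143}}$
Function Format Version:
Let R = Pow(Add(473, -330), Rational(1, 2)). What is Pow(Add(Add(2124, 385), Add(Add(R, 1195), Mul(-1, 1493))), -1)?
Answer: Add(Rational(201, 444398), Mul(Rational(-1, 4888378), Pow(143, Rational(1, 2)))) ≈ 0.00044985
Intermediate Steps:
R = Pow(143, Rational(1, 2)) ≈ 11.958
Pow(Add(Add(2124, 385), Add(Add(R, 1195), Mul(-1, 1493))), -1) = Pow(Add(Add(2124, 385), Add(Add(Pow(143, Rational(1, 2)), 1195), Mul(-1, 1493))), -1) = Pow(Add(2509, Add(Add(1195, Pow(143, Rational(1, 2))), -1493)), -1) = Pow(Add(2509, Add(-298, Pow(143, Rational(1, 2)))), -1) = Pow(Add(2211, Pow(143, Rational(1, 2))), -1)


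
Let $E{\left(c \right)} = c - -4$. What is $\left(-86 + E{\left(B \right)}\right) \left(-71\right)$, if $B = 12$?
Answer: $4970$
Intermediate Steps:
$E{\left(c \right)} = 4 + c$ ($E{\left(c \right)} = c + 4 = 4 + c$)
$\left(-86 + E{\left(B \right)}\right) \left(-71\right) = \left(-86 + \left(4 + 12\right)\right) \left(-71\right) = \left(-86 + 16\right) \left(-71\right) = \left(-70\right) \left(-71\right) = 4970$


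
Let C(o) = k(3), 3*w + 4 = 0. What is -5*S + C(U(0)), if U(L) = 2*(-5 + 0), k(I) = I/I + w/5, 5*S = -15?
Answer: 236/15 ≈ 15.733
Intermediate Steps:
S = -3 (S = (⅕)*(-15) = -3)
w = -4/3 (w = -4/3 + (⅓)*0 = -4/3 + 0 = -4/3 ≈ -1.3333)
k(I) = 11/15 (k(I) = I/I - 4/3/5 = 1 - 4/3*⅕ = 1 - 4/15 = 11/15)
U(L) = -10 (U(L) = 2*(-5) = -10)
C(o) = 11/15
-5*S + C(U(0)) = -5*(-3) + 11/15 = 15 + 11/15 = 236/15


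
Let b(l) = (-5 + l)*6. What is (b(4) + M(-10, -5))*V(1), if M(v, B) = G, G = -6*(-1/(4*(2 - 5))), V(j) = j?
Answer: -13/2 ≈ -6.5000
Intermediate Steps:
b(l) = -30 + 6*l
G = -½ (G = -6/((-4*(-3))) = -6/12 = -6*1/12 = -½ ≈ -0.50000)
M(v, B) = -½
(b(4) + M(-10, -5))*V(1) = ((-30 + 6*4) - ½)*1 = ((-30 + 24) - ½)*1 = (-6 - ½)*1 = -13/2*1 = -13/2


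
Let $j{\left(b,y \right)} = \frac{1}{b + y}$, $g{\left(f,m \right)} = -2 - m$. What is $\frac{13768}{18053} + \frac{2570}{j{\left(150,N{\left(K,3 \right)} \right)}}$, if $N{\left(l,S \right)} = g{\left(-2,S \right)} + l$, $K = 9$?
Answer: $\frac{7145030108}{18053} \approx 3.9578 \cdot 10^{5}$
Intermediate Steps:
$N{\left(l,S \right)} = -2 + l - S$ ($N{\left(l,S \right)} = \left(-2 - S\right) + l = -2 + l - S$)
$\frac{13768}{18053} + \frac{2570}{j{\left(150,N{\left(K,3 \right)} \right)}} = \frac{13768}{18053} + \frac{2570}{\frac{1}{150 - -4}} = 13768 \cdot \frac{1}{18053} + \frac{2570}{\frac{1}{150 - -4}} = \frac{13768}{18053} + \frac{2570}{\frac{1}{150 + 4}} = \frac{13768}{18053} + \frac{2570}{\frac{1}{154}} = \frac{13768}{18053} + 2570 \frac{1}{\frac{1}{154}} = \frac{13768}{18053} + 2570 \cdot 154 = \frac{13768}{18053} + 395780 = \frac{7145030108}{18053}$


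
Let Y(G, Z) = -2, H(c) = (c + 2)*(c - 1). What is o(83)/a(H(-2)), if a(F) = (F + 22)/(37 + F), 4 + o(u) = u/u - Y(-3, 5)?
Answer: -37/22 ≈ -1.6818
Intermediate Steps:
H(c) = (-1 + c)*(2 + c) (H(c) = (2 + c)*(-1 + c) = (-1 + c)*(2 + c))
o(u) = -1 (o(u) = -4 + (u/u - 1*(-2)) = -4 + (1 + 2) = -4 + 3 = -1)
a(F) = (22 + F)/(37 + F)
o(83)/a(H(-2)) = -1/((22 + (-2 - 2 + (-2)**2))/(37 + (-2 - 2 + (-2)**2))) = -1/((22 + (-2 - 2 + 4))/(37 + (-2 - 2 + 4))) = -1/((22 + 0)/(37 + 0)) = -1/(22/37) = -1/((1/37)*22) = -1/22/37 = -1*37/22 = -37/22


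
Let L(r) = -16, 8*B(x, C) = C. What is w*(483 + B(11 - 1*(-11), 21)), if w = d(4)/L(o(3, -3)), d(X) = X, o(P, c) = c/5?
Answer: -3885/32 ≈ -121.41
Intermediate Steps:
B(x, C) = C/8
o(P, c) = c/5 (o(P, c) = c*(⅕) = c/5)
w = -¼ (w = 4/(-16) = 4*(-1/16) = -¼ ≈ -0.25000)
w*(483 + B(11 - 1*(-11), 21)) = -(483 + (⅛)*21)/4 = -(483 + 21/8)/4 = -¼*3885/8 = -3885/32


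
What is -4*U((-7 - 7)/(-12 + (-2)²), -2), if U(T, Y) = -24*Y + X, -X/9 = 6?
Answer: 24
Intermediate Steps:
X = -54 (X = -9*6 = -54)
U(T, Y) = -54 - 24*Y (U(T, Y) = -24*Y - 54 = -54 - 24*Y)
-4*U((-7 - 7)/(-12 + (-2)²), -2) = -4*(-54 - 24*(-2)) = -4*(-54 + 48) = -4*(-6) = 24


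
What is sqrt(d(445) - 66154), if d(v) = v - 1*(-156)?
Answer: I*sqrt(65553) ≈ 256.03*I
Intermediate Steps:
d(v) = 156 + v (d(v) = v + 156 = 156 + v)
sqrt(d(445) - 66154) = sqrt((156 + 445) - 66154) = sqrt(601 - 66154) = sqrt(-65553) = I*sqrt(65553)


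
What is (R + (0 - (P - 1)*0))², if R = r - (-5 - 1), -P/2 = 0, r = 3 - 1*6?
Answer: 9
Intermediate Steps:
r = -3 (r = 3 - 6 = -3)
P = 0 (P = -2*0 = 0)
R = 3 (R = -3 - (-5 - 1) = -3 - 1*(-6) = -3 + 6 = 3)
(R + (0 - (P - 1)*0))² = (3 + (0 - (0 - 1)*0))² = (3 + (0 - (-1)*0))² = (3 + (0 - 1*0))² = (3 + (0 + 0))² = (3 + 0)² = 3² = 9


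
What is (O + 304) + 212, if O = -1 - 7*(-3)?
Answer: 536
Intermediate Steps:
O = 20 (O = -1 + 21 = 20)
(O + 304) + 212 = (20 + 304) + 212 = 324 + 212 = 536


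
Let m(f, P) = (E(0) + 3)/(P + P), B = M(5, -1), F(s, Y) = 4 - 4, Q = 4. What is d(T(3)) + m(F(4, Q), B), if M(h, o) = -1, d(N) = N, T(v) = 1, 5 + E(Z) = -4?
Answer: 4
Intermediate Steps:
E(Z) = -9 (E(Z) = -5 - 4 = -9)
F(s, Y) = 0
B = -1
m(f, P) = -3/P (m(f, P) = (-9 + 3)/(P + P) = -6*1/(2*P) = -3/P)
d(T(3)) + m(F(4, Q), B) = 1 - 3/(-1) = 1 - 3*(-1) = 1 + 3 = 4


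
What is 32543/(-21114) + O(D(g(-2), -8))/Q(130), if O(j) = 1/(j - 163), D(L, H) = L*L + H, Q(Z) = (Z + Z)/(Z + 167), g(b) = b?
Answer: -709643959/458384940 ≈ -1.5481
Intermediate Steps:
Q(Z) = 2*Z/(167 + Z) (Q(Z) = (2*Z)/(167 + Z) = 2*Z/(167 + Z))
D(L, H) = H + L**2 (D(L, H) = L**2 + H = H + L**2)
O(j) = 1/(-163 + j)
32543/(-21114) + O(D(g(-2), -8))/Q(130) = 32543/(-21114) + 1/((-163 + (-8 + (-2)**2))*((2*130/(167 + 130)))) = 32543*(-1/21114) + 1/((-163 + (-8 + 4))*((2*130/297))) = -32543/21114 + 1/((-163 - 4)*((2*130*(1/297)))) = -32543/21114 + 1/((-167)*(260/297)) = -32543/21114 - 1/167*297/260 = -32543/21114 - 297/43420 = -709643959/458384940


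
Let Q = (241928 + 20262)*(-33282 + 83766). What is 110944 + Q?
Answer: 13236510904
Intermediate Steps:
Q = 13236399960 (Q = 262190*50484 = 13236399960)
110944 + Q = 110944 + 13236399960 = 13236510904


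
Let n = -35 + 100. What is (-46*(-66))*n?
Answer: 197340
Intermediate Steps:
n = 65
(-46*(-66))*n = -46*(-66)*65 = 3036*65 = 197340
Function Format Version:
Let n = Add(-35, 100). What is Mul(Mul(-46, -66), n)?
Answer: 197340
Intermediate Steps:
n = 65
Mul(Mul(-46, -66), n) = Mul(Mul(-46, -66), 65) = Mul(3036, 65) = 197340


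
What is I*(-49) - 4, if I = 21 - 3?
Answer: -886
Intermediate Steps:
I = 18
I*(-49) - 4 = 18*(-49) - 4 = -882 - 4 = -886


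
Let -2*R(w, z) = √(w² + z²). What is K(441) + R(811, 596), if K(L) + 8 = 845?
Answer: 837 - √1012937/2 ≈ 333.78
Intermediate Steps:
R(w, z) = -√(w² + z²)/2
K(L) = 837 (K(L) = -8 + 845 = 837)
K(441) + R(811, 596) = 837 - √(811² + 596²)/2 = 837 - √(657721 + 355216)/2 = 837 - √1012937/2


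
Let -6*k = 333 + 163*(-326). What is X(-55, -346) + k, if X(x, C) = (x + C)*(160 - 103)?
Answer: -84337/6 ≈ -14056.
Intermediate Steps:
X(x, C) = 57*C + 57*x (X(x, C) = (C + x)*57 = 57*C + 57*x)
k = 52805/6 (k = -(333 + 163*(-326))/6 = -(333 - 53138)/6 = -1/6*(-52805) = 52805/6 ≈ 8800.8)
X(-55, -346) + k = (57*(-346) + 57*(-55)) + 52805/6 = (-19722 - 3135) + 52805/6 = -22857 + 52805/6 = -84337/6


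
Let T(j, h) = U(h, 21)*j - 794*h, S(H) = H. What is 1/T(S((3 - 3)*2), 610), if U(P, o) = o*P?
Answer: -1/484340 ≈ -2.0647e-6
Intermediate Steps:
U(P, o) = P*o
T(j, h) = -794*h + 21*h*j (T(j, h) = (h*21)*j - 794*h = (21*h)*j - 794*h = 21*h*j - 794*h = -794*h + 21*h*j)
1/T(S((3 - 3)*2), 610) = 1/(610*(-794 + 21*((3 - 3)*2))) = 1/(610*(-794 + 21*(0*2))) = 1/(610*(-794 + 21*0)) = 1/(610*(-794 + 0)) = 1/(610*(-794)) = 1/(-484340) = -1/484340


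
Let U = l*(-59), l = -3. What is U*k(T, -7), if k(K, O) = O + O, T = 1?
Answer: -2478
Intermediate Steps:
k(K, O) = 2*O
U = 177 (U = -3*(-59) = 177)
U*k(T, -7) = 177*(2*(-7)) = 177*(-14) = -2478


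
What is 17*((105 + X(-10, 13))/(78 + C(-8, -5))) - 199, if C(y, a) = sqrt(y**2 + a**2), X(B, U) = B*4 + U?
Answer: -1089577/5995 - 1326*sqrt(89)/5995 ≈ -183.83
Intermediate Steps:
X(B, U) = U + 4*B (X(B, U) = 4*B + U = U + 4*B)
C(y, a) = sqrt(a**2 + y**2)
17*((105 + X(-10, 13))/(78 + C(-8, -5))) - 199 = 17*((105 + (13 + 4*(-10)))/(78 + sqrt((-5)**2 + (-8)**2))) - 199 = 17*((105 + (13 - 40))/(78 + sqrt(25 + 64))) - 199 = 17*((105 - 27)/(78 + sqrt(89))) - 199 = 17*(78/(78 + sqrt(89))) - 199 = 1326/(78 + sqrt(89)) - 199 = -199 + 1326/(78 + sqrt(89))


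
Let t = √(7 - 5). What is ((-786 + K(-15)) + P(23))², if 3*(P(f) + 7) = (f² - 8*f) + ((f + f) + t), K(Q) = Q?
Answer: (2033 - √2)²/9 ≈ 4.5859e+5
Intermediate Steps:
t = √2 ≈ 1.4142
P(f) = -7 - 2*f + √2/3 + f²/3 (P(f) = -7 + ((f² - 8*f) + ((f + f) + √2))/3 = -7 + ((f² - 8*f) + (2*f + √2))/3 = -7 + ((f² - 8*f) + (√2 + 2*f))/3 = -7 + (√2 + f² - 6*f)/3 = -7 + (-2*f + √2/3 + f²/3) = -7 - 2*f + √2/3 + f²/3)
((-786 + K(-15)) + P(23))² = ((-786 - 15) + (-7 - 2*23 + √2/3 + (⅓)*23²))² = (-801 + (-7 - 46 + √2/3 + (⅓)*529))² = (-801 + (-7 - 46 + √2/3 + 529/3))² = (-801 + (370/3 + √2/3))² = (-2033/3 + √2/3)²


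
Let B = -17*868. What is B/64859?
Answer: -14756/64859 ≈ -0.22751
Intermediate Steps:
B = -14756
B/64859 = -14756/64859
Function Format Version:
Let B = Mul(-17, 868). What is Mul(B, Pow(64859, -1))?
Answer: Rational(-14756, 64859) ≈ -0.22751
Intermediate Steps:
B = -14756
Mul(B, Pow(64859, -1)) = Mul(-14756, Pow(64859, -1)) = Mul(-14756, Rational(1, 64859)) = Rational(-14756, 64859)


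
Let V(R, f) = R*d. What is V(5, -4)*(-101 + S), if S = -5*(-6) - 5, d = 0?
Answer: 0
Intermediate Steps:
V(R, f) = 0 (V(R, f) = R*0 = 0)
S = 25 (S = 30 - 5 = 25)
V(5, -4)*(-101 + S) = 0*(-101 + 25) = 0*(-76) = 0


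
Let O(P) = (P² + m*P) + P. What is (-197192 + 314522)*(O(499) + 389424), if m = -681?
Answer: 35093989650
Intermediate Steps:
O(P) = P² - 680*P (O(P) = (P² - 681*P) + P = P² - 680*P)
(-197192 + 314522)*(O(499) + 389424) = (-197192 + 314522)*(499*(-680 + 499) + 389424) = 117330*(499*(-181) + 389424) = 117330*(-90319 + 389424) = 117330*299105 = 35093989650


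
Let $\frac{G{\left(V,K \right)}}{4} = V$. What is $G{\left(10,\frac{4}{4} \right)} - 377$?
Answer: $-337$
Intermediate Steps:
$G{\left(V,K \right)} = 4 V$
$G{\left(10,\frac{4}{4} \right)} - 377 = 4 \cdot 10 - 377 = 40 - 377 = -337$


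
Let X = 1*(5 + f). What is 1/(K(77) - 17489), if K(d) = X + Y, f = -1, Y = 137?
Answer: -1/17348 ≈ -5.7644e-5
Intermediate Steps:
X = 4 (X = 1*(5 - 1) = 1*4 = 4)
K(d) = 141 (K(d) = 4 + 137 = 141)
1/(K(77) - 17489) = 1/(141 - 17489) = 1/(-17348) = -1/17348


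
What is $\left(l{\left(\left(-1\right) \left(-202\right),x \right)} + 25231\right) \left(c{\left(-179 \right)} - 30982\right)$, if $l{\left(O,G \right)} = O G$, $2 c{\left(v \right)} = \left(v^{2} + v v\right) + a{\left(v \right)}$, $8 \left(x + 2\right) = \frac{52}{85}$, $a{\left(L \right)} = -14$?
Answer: $\frac{2221411616}{85} \approx 2.6134 \cdot 10^{7}$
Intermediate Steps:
$x = - \frac{327}{170}$ ($x = -2 + \frac{52 \cdot \frac{1}{85}}{8} = -2 + \frac{1}{8} \cdot \frac{52}{85} = -2 + \frac{13}{170} = - \frac{327}{170} \approx -1.9235$)
$c{\left(v \right)} = -7 + v^{2}$ ($c{\left(v \right)} = \frac{\left(v^{2} + v v\right) - 14}{2} = \frac{\left(v^{2} + v^{2}\right) - 14}{2} = \frac{2 v^{2} - 14}{2} = \frac{-14 + 2 v^{2}}{2} = -7 + v^{2}$)
$l{\left(O,G \right)} = G O$
$\left(l{\left(\left(-1\right) \left(-202\right),x \right)} + 25231\right) \left(c{\left(-179 \right)} - 30982\right) = \left(- \frac{327 \left(\left(-1\right) \left(-202\right)\right)}{170} + 25231\right) \left(\left(-7 + \left(-179\right)^{2}\right) - 30982\right) = \left(\left(- \frac{327}{170}\right) 202 + 25231\right) \left(\left(-7 + 32041\right) - 30982\right) = \left(- \frac{33027}{85} + 25231\right) \left(32034 - 30982\right) = \frac{2111608}{85} \cdot 1052 = \frac{2221411616}{85}$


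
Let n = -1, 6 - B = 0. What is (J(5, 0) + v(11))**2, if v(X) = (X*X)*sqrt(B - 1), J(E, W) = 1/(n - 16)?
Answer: 21156246/289 - 242*sqrt(5)/17 ≈ 73173.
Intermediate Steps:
B = 6 (B = 6 - 1*0 = 6 + 0 = 6)
J(E, W) = -1/17 (J(E, W) = 1/(-1 - 16) = 1/(-17) = -1/17)
v(X) = sqrt(5)*X**2 (v(X) = (X*X)*sqrt(6 - 1) = X**2*sqrt(5) = sqrt(5)*X**2)
(J(5, 0) + v(11))**2 = (-1/17 + sqrt(5)*11**2)**2 = (-1/17 + sqrt(5)*121)**2 = (-1/17 + 121*sqrt(5))**2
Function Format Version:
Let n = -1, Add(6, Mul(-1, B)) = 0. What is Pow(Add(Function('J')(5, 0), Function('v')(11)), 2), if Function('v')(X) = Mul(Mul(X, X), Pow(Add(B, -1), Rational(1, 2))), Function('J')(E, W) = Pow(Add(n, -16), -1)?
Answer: Add(Rational(21156246, 289), Mul(Rational(-242, 17), Pow(5, Rational(1, 2)))) ≈ 73173.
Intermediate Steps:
B = 6 (B = Add(6, Mul(-1, 0)) = Add(6, 0) = 6)
Function('J')(E, W) = Rational(-1, 17) (Function('J')(E, W) = Pow(Add(-1, -16), -1) = Pow(-17, -1) = Rational(-1, 17))
Function('v')(X) = Mul(Pow(5, Rational(1, 2)), Pow(X, 2)) (Function('v')(X) = Mul(Mul(X, X), Pow(Add(6, -1), Rational(1, 2))) = Mul(Pow(X, 2), Pow(5, Rational(1, 2))) = Mul(Pow(5, Rational(1, 2)), Pow(X, 2)))
Pow(Add(Function('J')(5, 0), Function('v')(11)), 2) = Pow(Add(Rational(-1, 17), Mul(Pow(5, Rational(1, 2)), Pow(11, 2))), 2) = Pow(Add(Rational(-1, 17), Mul(Pow(5, Rational(1, 2)), 121)), 2) = Pow(Add(Rational(-1, 17), Mul(121, Pow(5, Rational(1, 2)))), 2)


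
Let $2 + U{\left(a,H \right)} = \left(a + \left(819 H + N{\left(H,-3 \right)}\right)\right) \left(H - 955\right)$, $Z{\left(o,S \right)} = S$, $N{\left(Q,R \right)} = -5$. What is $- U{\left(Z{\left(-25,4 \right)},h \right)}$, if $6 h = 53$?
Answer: $\frac{82129183}{12} \approx 6.8441 \cdot 10^{6}$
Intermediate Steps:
$h = \frac{53}{6}$ ($h = \frac{1}{6} \cdot 53 = \frac{53}{6} \approx 8.8333$)
$U{\left(a,H \right)} = -2 + \left(-955 + H\right) \left(-5 + a + 819 H\right)$ ($U{\left(a,H \right)} = -2 + \left(a + \left(819 H - 5\right)\right) \left(H - 955\right) = -2 + \left(a + \left(-5 + 819 H\right)\right) \left(-955 + H\right) = -2 + \left(-5 + a + 819 H\right) \left(-955 + H\right) = -2 + \left(-955 + H\right) \left(-5 + a + 819 H\right)$)
$- U{\left(Z{\left(-25,4 \right)},h \right)} = - (4773 - \frac{20726975}{3} - 3820 + 819 \left(\frac{53}{6}\right)^{2} + \frac{53}{6} \cdot 4) = - (4773 - \frac{20726975}{3} - 3820 + 819 \cdot \frac{2809}{36} + \frac{106}{3}) = - (4773 - \frac{20726975}{3} - 3820 + \frac{255619}{4} + \frac{106}{3}) = \left(-1\right) \left(- \frac{82129183}{12}\right) = \frac{82129183}{12}$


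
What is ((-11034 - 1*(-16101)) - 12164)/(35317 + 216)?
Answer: -7097/35533 ≈ -0.19973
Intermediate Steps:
((-11034 - 1*(-16101)) - 12164)/(35317 + 216) = ((-11034 + 16101) - 12164)/35533 = (5067 - 12164)*(1/35533) = -7097*1/35533 = -7097/35533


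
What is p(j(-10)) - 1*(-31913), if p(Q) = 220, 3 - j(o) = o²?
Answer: 32133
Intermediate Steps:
j(o) = 3 - o²
p(j(-10)) - 1*(-31913) = 220 - 1*(-31913) = 220 + 31913 = 32133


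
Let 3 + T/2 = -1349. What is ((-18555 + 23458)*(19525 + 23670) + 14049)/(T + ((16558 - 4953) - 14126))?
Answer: -211799134/5225 ≈ -40536.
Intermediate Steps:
T = -2704 (T = -6 + 2*(-1349) = -6 - 2698 = -2704)
((-18555 + 23458)*(19525 + 23670) + 14049)/(T + ((16558 - 4953) - 14126)) = ((-18555 + 23458)*(19525 + 23670) + 14049)/(-2704 + ((16558 - 4953) - 14126)) = (4903*43195 + 14049)/(-2704 + (11605 - 14126)) = (211785085 + 14049)/(-2704 - 2521) = 211799134/(-5225) = 211799134*(-1/5225) = -211799134/5225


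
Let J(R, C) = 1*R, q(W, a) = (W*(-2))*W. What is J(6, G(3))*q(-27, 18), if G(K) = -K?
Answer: -8748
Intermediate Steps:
q(W, a) = -2*W**2 (q(W, a) = (-2*W)*W = -2*W**2)
J(R, C) = R
J(6, G(3))*q(-27, 18) = 6*(-2*(-27)**2) = 6*(-2*729) = 6*(-1458) = -8748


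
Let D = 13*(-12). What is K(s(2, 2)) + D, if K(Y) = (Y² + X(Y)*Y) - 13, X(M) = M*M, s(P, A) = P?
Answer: -157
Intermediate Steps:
D = -156
X(M) = M²
K(Y) = -13 + Y² + Y³ (K(Y) = (Y² + Y²*Y) - 13 = (Y² + Y³) - 13 = -13 + Y² + Y³)
K(s(2, 2)) + D = (-13 + 2² + 2³) - 156 = (-13 + 4 + 8) - 156 = -1 - 156 = -157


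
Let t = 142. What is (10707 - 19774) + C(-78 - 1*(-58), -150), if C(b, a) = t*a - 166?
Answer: -30533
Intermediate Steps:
C(b, a) = -166 + 142*a (C(b, a) = 142*a - 166 = -166 + 142*a)
(10707 - 19774) + C(-78 - 1*(-58), -150) = (10707 - 19774) + (-166 + 142*(-150)) = -9067 + (-166 - 21300) = -9067 - 21466 = -30533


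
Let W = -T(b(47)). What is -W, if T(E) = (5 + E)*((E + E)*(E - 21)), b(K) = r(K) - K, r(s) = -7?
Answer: -396900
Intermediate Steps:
b(K) = -7 - K
T(E) = 2*E*(-21 + E)*(5 + E) (T(E) = (5 + E)*((2*E)*(-21 + E)) = (5 + E)*(2*E*(-21 + E)) = 2*E*(-21 + E)*(5 + E))
W = 396900 (W = -2*(-7 - 1*47)*(-105 + (-7 - 1*47)**2 - 16*(-7 - 1*47)) = -2*(-7 - 47)*(-105 + (-7 - 47)**2 - 16*(-7 - 47)) = -2*(-54)*(-105 + (-54)**2 - 16*(-54)) = -2*(-54)*(-105 + 2916 + 864) = -2*(-54)*3675 = -1*(-396900) = 396900)
-W = -1*396900 = -396900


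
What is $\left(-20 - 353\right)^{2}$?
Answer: $139129$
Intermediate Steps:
$\left(-20 - 353\right)^{2} = \left(-373\right)^{2} = 139129$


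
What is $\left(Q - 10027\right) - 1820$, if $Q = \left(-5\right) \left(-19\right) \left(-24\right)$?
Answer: $-14127$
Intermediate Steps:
$Q = -2280$ ($Q = 95 \left(-24\right) = -2280$)
$\left(Q - 10027\right) - 1820 = \left(-2280 - 10027\right) - 1820 = -12307 - 1820 = -14127$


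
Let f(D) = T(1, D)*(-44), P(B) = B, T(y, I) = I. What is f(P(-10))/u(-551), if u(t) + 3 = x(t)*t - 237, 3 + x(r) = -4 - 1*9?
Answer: 55/1072 ≈ 0.051306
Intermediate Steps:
x(r) = -16 (x(r) = -3 + (-4 - 1*9) = -3 + (-4 - 9) = -3 - 13 = -16)
u(t) = -240 - 16*t (u(t) = -3 + (-16*t - 237) = -3 + (-237 - 16*t) = -240 - 16*t)
f(D) = -44*D (f(D) = D*(-44) = -44*D)
f(P(-10))/u(-551) = (-44*(-10))/(-240 - 16*(-551)) = 440/(-240 + 8816) = 440/8576 = 440*(1/8576) = 55/1072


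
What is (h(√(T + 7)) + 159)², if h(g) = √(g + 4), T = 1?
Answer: (159 + √2*√(2 + √2))² ≈ 26119.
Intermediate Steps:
h(g) = √(4 + g)
(h(√(T + 7)) + 159)² = (√(4 + √(1 + 7)) + 159)² = (√(4 + √8) + 159)² = (√(4 + 2*√2) + 159)² = (159 + √(4 + 2*√2))²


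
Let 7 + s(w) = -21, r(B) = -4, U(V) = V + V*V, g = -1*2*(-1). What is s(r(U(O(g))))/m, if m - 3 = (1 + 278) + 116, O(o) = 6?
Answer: -14/199 ≈ -0.070352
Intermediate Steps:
g = 2 (g = -2*(-1) = 2)
U(V) = V + V**2
m = 398 (m = 3 + ((1 + 278) + 116) = 3 + (279 + 116) = 3 + 395 = 398)
s(w) = -28 (s(w) = -7 - 21 = -28)
s(r(U(O(g))))/m = -28/398 = -28*1/398 = -14/199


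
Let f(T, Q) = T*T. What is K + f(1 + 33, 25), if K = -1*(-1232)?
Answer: 2388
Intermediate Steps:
f(T, Q) = T²
K = 1232
K + f(1 + 33, 25) = 1232 + (1 + 33)² = 1232 + 34² = 1232 + 1156 = 2388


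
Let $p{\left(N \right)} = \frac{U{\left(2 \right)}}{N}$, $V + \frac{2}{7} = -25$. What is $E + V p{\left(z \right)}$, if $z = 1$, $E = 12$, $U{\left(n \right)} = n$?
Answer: $- \frac{270}{7} \approx -38.571$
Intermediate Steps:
$V = - \frac{177}{7}$ ($V = - \frac{2}{7} - 25 = - \frac{177}{7} \approx -25.286$)
$p{\left(N \right)} = \frac{2}{N}$
$E + V p{\left(z \right)} = 12 - \frac{177 \cdot \frac{2}{1}}{7} = 12 - \frac{177 \cdot 2 \cdot 1}{7} = 12 - \frac{354}{7} = - \frac{270}{7}$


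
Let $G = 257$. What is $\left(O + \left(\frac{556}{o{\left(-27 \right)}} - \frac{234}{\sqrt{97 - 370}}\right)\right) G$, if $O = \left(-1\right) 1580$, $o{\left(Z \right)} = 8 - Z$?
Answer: $- \frac{14069208}{35} + \frac{1542 i \sqrt{273}}{7} \approx -4.0198 \cdot 10^{5} + 3639.7 i$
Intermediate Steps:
$O = -1580$
$\left(O + \left(\frac{556}{o{\left(-27 \right)}} - \frac{234}{\sqrt{97 - 370}}\right)\right) G = \left(-1580 + \left(\frac{556}{8 - -27} - \frac{234}{\sqrt{97 - 370}}\right)\right) 257 = \left(-1580 + \left(\frac{556}{8 + 27} - \frac{234}{\sqrt{-273}}\right)\right) 257 = \left(-1580 + \left(\frac{556}{35} - \frac{234}{i \sqrt{273}}\right)\right) 257 = \left(-1580 + \left(556 \cdot \frac{1}{35} - 234 \left(- \frac{i \sqrt{273}}{273}\right)\right)\right) 257 = \left(-1580 + \left(\frac{556}{35} + \frac{6 i \sqrt{273}}{7}\right)\right) 257 = \left(- \frac{54744}{35} + \frac{6 i \sqrt{273}}{7}\right) 257 = - \frac{14069208}{35} + \frac{1542 i \sqrt{273}}{7}$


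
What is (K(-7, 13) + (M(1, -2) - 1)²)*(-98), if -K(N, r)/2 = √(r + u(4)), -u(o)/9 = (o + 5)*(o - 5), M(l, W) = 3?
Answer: -392 + 196*√94 ≈ 1508.3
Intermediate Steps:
u(o) = -9*(-5 + o)*(5 + o) (u(o) = -9*(o + 5)*(o - 5) = -9*(5 + o)*(-5 + o) = -9*(-5 + o)*(5 + o))
K(N, r) = -2*√(81 + r) (K(N, r) = -2*√(r + (225 - 9*4²)) = -2*√(r + (225 - 9*16)) = -2*√(r + (225 - 144)) = -2*√(r + 81) = -2*√(81 + r))
(K(-7, 13) + (M(1, -2) - 1)²)*(-98) = (-2*√(81 + 13) + (3 - 1)²)*(-98) = (-2*√94 + 2²)*(-98) = (-2*√94 + 4)*(-98) = (4 - 2*√94)*(-98) = -392 + 196*√94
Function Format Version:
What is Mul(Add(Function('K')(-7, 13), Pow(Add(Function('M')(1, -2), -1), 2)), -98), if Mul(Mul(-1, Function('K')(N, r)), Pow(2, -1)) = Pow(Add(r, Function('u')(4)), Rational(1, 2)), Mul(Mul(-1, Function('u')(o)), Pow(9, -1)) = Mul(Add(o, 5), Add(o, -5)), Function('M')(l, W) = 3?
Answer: Add(-392, Mul(196, Pow(94, Rational(1, 2)))) ≈ 1508.3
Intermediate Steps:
Function('u')(o) = Mul(-9, Add(-5, o), Add(5, o)) (Function('u')(o) = Mul(-9, Mul(Add(o, 5), Add(o, -5))) = Mul(-9, Mul(Add(5, o), Add(-5, o))) = Mul(-9, Mul(Add(-5, o), Add(5, o))) = Mul(-9, Add(-5, o), Add(5, o)))
Function('K')(N, r) = Mul(-2, Pow(Add(81, r), Rational(1, 2))) (Function('K')(N, r) = Mul(-2, Pow(Add(r, Add(225, Mul(-9, Pow(4, 2)))), Rational(1, 2))) = Mul(-2, Pow(Add(r, Add(225, Mul(-9, 16))), Rational(1, 2))) = Mul(-2, Pow(Add(r, Add(225, -144)), Rational(1, 2))) = Mul(-2, Pow(Add(r, 81), Rational(1, 2))) = Mul(-2, Pow(Add(81, r), Rational(1, 2))))
Mul(Add(Function('K')(-7, 13), Pow(Add(Function('M')(1, -2), -1), 2)), -98) = Mul(Add(Mul(-2, Pow(Add(81, 13), Rational(1, 2))), Pow(Add(3, -1), 2)), -98) = Mul(Add(Mul(-2, Pow(94, Rational(1, 2))), Pow(2, 2)), -98) = Mul(Add(Mul(-2, Pow(94, Rational(1, 2))), 4), -98) = Mul(Add(4, Mul(-2, Pow(94, Rational(1, 2)))), -98) = Add(-392, Mul(196, Pow(94, Rational(1, 2))))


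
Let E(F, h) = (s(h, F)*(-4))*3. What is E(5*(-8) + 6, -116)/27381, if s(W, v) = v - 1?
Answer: 140/9127 ≈ 0.015339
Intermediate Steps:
s(W, v) = -1 + v
E(F, h) = 12 - 12*F (E(F, h) = ((-1 + F)*(-4))*3 = (4 - 4*F)*3 = 12 - 12*F)
E(5*(-8) + 6, -116)/27381 = (12 - 12*(5*(-8) + 6))/27381 = (12 - 12*(-40 + 6))*(1/27381) = (12 - 12*(-34))*(1/27381) = (12 + 408)*(1/27381) = 420*(1/27381) = 140/9127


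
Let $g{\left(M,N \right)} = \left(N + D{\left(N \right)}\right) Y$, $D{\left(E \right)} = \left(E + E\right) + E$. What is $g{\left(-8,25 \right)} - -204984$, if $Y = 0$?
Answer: $204984$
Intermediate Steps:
$D{\left(E \right)} = 3 E$ ($D{\left(E \right)} = 2 E + E = 3 E$)
$g{\left(M,N \right)} = 0$ ($g{\left(M,N \right)} = \left(N + 3 N\right) 0 = 4 N 0 = 0$)
$g{\left(-8,25 \right)} - -204984 = 0 - -204984 = 0 + 204984 = 204984$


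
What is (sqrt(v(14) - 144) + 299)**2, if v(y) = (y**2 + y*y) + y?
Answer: (299 + sqrt(262))**2 ≈ 99343.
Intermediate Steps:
v(y) = y + 2*y**2 (v(y) = (y**2 + y**2) + y = 2*y**2 + y = y + 2*y**2)
(sqrt(v(14) - 144) + 299)**2 = (sqrt(14*(1 + 2*14) - 144) + 299)**2 = (sqrt(14*(1 + 28) - 144) + 299)**2 = (sqrt(14*29 - 144) + 299)**2 = (sqrt(406 - 144) + 299)**2 = (sqrt(262) + 299)**2 = (299 + sqrt(262))**2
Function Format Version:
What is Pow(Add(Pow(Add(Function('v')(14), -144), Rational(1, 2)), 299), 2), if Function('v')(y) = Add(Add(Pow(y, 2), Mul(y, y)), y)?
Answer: Pow(Add(299, Pow(262, Rational(1, 2))), 2) ≈ 99343.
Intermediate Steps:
Function('v')(y) = Add(y, Mul(2, Pow(y, 2))) (Function('v')(y) = Add(Add(Pow(y, 2), Pow(y, 2)), y) = Add(Mul(2, Pow(y, 2)), y) = Add(y, Mul(2, Pow(y, 2))))
Pow(Add(Pow(Add(Function('v')(14), -144), Rational(1, 2)), 299), 2) = Pow(Add(Pow(Add(Mul(14, Add(1, Mul(2, 14))), -144), Rational(1, 2)), 299), 2) = Pow(Add(Pow(Add(Mul(14, Add(1, 28)), -144), Rational(1, 2)), 299), 2) = Pow(Add(Pow(Add(Mul(14, 29), -144), Rational(1, 2)), 299), 2) = Pow(Add(Pow(Add(406, -144), Rational(1, 2)), 299), 2) = Pow(Add(Pow(262, Rational(1, 2)), 299), 2) = Pow(Add(299, Pow(262, Rational(1, 2))), 2)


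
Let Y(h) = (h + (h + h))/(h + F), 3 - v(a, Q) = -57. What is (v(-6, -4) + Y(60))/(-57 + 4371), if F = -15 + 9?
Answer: 95/6471 ≈ 0.014681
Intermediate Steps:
v(a, Q) = 60 (v(a, Q) = 3 - 1*(-57) = 3 + 57 = 60)
F = -6
Y(h) = 3*h/(-6 + h) (Y(h) = (h + (h + h))/(h - 6) = (h + 2*h)/(-6 + h) = (3*h)/(-6 + h) = 3*h/(-6 + h))
(v(-6, -4) + Y(60))/(-57 + 4371) = (60 + 3*60/(-6 + 60))/(-57 + 4371) = (60 + 3*60/54)/4314 = (60 + 3*60*(1/54))*(1/4314) = (60 + 10/3)*(1/4314) = (190/3)*(1/4314) = 95/6471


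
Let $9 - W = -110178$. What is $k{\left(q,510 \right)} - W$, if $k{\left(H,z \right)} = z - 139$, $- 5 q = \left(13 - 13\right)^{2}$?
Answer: $-109816$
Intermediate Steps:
$W = 110187$ ($W = 9 - -110178 = 9 + 110178 = 110187$)
$q = 0$ ($q = - \frac{\left(13 - 13\right)^{2}}{5} = - \frac{0^{2}}{5} = \left(- \frac{1}{5}\right) 0 = 0$)
$k{\left(H,z \right)} = -139 + z$ ($k{\left(H,z \right)} = z - 139 = -139 + z$)
$k{\left(q,510 \right)} - W = \left(-139 + 510\right) - 110187 = 371 - 110187 = -109816$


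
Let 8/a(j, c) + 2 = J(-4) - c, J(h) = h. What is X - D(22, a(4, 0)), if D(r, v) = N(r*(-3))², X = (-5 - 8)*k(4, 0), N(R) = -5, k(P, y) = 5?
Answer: -90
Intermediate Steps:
X = -65 (X = (-5 - 8)*5 = -13*5 = -65)
a(j, c) = 8/(-6 - c) (a(j, c) = 8/(-2 + (-4 - c)) = 8/(-6 - c))
D(r, v) = 25 (D(r, v) = (-5)² = 25)
X - D(22, a(4, 0)) = -65 - 1*25 = -65 - 25 = -90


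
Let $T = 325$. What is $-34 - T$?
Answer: $-359$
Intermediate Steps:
$-34 - T = -34 - 325 = -359$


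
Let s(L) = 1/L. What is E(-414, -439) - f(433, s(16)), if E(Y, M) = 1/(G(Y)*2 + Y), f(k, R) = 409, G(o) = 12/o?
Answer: -11685199/28570 ≈ -409.00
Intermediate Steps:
s(L) = 1/L
E(Y, M) = 1/(Y + 24/Y) (E(Y, M) = 1/((12/Y)*2 + Y) = 1/(24/Y + Y) = 1/(Y + 24/Y))
E(-414, -439) - f(433, s(16)) = -414/(24 + (-414)²) - 1*409 = -414/(24 + 171396) - 409 = -414/171420 - 409 = -414*1/171420 - 409 = -69/28570 - 409 = -11685199/28570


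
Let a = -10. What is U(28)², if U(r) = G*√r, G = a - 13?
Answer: 14812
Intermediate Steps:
G = -23 (G = -10 - 13 = -23)
U(r) = -23*√r
U(28)² = (-46*√7)² = 14812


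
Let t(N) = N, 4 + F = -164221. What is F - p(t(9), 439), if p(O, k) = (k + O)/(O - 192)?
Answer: -30052727/183 ≈ -1.6422e+5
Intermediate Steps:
F = -164225 (F = -4 - 164221 = -164225)
p(O, k) = (O + k)/(-192 + O)
F - p(t(9), 439) = -164225 - (9 + 439)/(-192 + 9) = -164225 - 448/(-183) = -164225 - (-1)*448/183 = -164225 - 1*(-448/183) = -164225 + 448/183 = -30052727/183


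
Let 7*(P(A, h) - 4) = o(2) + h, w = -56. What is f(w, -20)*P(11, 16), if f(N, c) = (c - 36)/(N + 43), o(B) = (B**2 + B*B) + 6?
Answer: 464/13 ≈ 35.692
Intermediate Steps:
o(B) = 6 + 2*B**2 (o(B) = (B**2 + B**2) + 6 = 2*B**2 + 6 = 6 + 2*B**2)
f(N, c) = (-36 + c)/(43 + N)
P(A, h) = 6 + h/7 (P(A, h) = 4 + ((6 + 2*2**2) + h)/7 = 4 + ((6 + 2*4) + h)/7 = 4 + ((6 + 8) + h)/7 = 4 + (14 + h)/7 = 4 + (2 + h/7) = 6 + h/7)
f(w, -20)*P(11, 16) = ((-36 - 20)/(43 - 56))*(6 + (1/7)*16) = (-56/(-13))*(6 + 16/7) = -1/13*(-56)*(58/7) = (56/13)*(58/7) = 464/13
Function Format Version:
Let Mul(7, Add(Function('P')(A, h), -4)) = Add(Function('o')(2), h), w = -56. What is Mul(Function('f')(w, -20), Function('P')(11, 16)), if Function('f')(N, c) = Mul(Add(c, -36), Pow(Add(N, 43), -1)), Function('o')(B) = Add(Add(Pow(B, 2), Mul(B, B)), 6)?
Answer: Rational(464, 13) ≈ 35.692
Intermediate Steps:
Function('o')(B) = Add(6, Mul(2, Pow(B, 2))) (Function('o')(B) = Add(Add(Pow(B, 2), Pow(B, 2)), 6) = Add(Mul(2, Pow(B, 2)), 6) = Add(6, Mul(2, Pow(B, 2))))
Function('f')(N, c) = Mul(Pow(Add(43, N), -1), Add(-36, c)) (Function('f')(N, c) = Mul(Add(-36, c), Pow(Add(43, N), -1)) = Mul(Pow(Add(43, N), -1), Add(-36, c)))
Function('P')(A, h) = Add(6, Mul(Rational(1, 7), h)) (Function('P')(A, h) = Add(4, Mul(Rational(1, 7), Add(Add(6, Mul(2, Pow(2, 2))), h))) = Add(4, Mul(Rational(1, 7), Add(Add(6, Mul(2, 4)), h))) = Add(4, Mul(Rational(1, 7), Add(Add(6, 8), h))) = Add(4, Mul(Rational(1, 7), Add(14, h))) = Add(4, Add(2, Mul(Rational(1, 7), h))) = Add(6, Mul(Rational(1, 7), h)))
Mul(Function('f')(w, -20), Function('P')(11, 16)) = Mul(Mul(Pow(Add(43, -56), -1), Add(-36, -20)), Add(6, Mul(Rational(1, 7), 16))) = Mul(Mul(Pow(-13, -1), -56), Add(6, Rational(16, 7))) = Mul(Mul(Rational(-1, 13), -56), Rational(58, 7)) = Mul(Rational(56, 13), Rational(58, 7)) = Rational(464, 13)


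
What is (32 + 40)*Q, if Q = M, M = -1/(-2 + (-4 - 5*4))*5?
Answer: 180/13 ≈ 13.846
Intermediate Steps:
M = 5/26 (M = -1/(-2 + (-4 - 20))*5 = -1/(-2 - 24)*5 = -1/(-26)*5 = -1*(-1/26)*5 = (1/26)*5 = 5/26 ≈ 0.19231)
Q = 5/26 ≈ 0.19231
(32 + 40)*Q = (32 + 40)*(5/26) = 72*(5/26) = 180/13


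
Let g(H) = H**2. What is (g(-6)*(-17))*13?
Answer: -7956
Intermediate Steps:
(g(-6)*(-17))*13 = ((-6)**2*(-17))*13 = (36*(-17))*13 = -612*13 = -7956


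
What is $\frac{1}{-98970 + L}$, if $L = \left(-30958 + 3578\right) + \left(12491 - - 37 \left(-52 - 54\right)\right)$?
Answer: $- \frac{1}{117781} \approx -8.4903 \cdot 10^{-6}$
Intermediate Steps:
$L = -18811$ ($L = -27380 + \left(12491 - \left(-37\right) \left(-106\right)\right) = -27380 + \left(12491 - 3922\right) = -27380 + 8569 = -18811$)
$\frac{1}{-98970 + L} = \frac{1}{-98970 - 18811} = \frac{1}{-117781} = - \frac{1}{117781}$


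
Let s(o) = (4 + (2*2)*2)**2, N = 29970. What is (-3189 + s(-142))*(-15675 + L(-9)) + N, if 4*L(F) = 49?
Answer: 190892175/4 ≈ 4.7723e+7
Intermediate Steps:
s(o) = 144 (s(o) = (4 + 4*2)**2 = (4 + 8)**2 = 12**2 = 144)
L(F) = 49/4 (L(F) = (1/4)*49 = 49/4)
(-3189 + s(-142))*(-15675 + L(-9)) + N = (-3189 + 144)*(-15675 + 49/4) + 29970 = -3045*(-62651/4) + 29970 = 190772295/4 + 29970 = 190892175/4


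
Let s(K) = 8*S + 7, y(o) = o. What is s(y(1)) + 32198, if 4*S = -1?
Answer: 32203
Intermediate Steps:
S = -1/4 (S = (1/4)*(-1) = -1/4 ≈ -0.25000)
s(K) = 5 (s(K) = 8*(-1/4) + 7 = -2 + 7 = 5)
s(y(1)) + 32198 = 5 + 32198 = 32203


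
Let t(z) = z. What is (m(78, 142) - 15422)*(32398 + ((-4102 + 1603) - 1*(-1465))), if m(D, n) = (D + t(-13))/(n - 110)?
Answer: -3869055199/8 ≈ -4.8363e+8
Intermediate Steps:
m(D, n) = (-13 + D)/(-110 + n) (m(D, n) = (D - 13)/(n - 110) = (-13 + D)/(-110 + n))
(m(78, 142) - 15422)*(32398 + ((-4102 + 1603) - 1*(-1465))) = ((-13 + 78)/(-110 + 142) - 15422)*(32398 + ((-4102 + 1603) - 1*(-1465))) = (65/32 - 15422)*(32398 + (-2499 + 1465)) = ((1/32)*65 - 15422)*(32398 - 1034) = (65/32 - 15422)*31364 = -493439/32*31364 = -3869055199/8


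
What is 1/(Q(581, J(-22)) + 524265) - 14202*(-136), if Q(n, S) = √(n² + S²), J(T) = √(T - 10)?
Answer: 530871747986172777/274853452696 - √337529/274853452696 ≈ 1.9315e+6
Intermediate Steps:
J(T) = √(-10 + T)
Q(n, S) = √(S² + n²)
1/(Q(581, J(-22)) + 524265) - 14202*(-136) = 1/(√((√(-10 - 22))² + 581²) + 524265) - 14202*(-136) = 1/(√((√(-32))² + 337561) + 524265) + 1931472 = 1/(√((4*I*√2)² + 337561) + 524265) + 1931472 = 1/(√(-32 + 337561) + 524265) + 1931472 = 1/(√337529 + 524265) + 1931472 = 1/(524265 + √337529) + 1931472 = 1931472 + 1/(524265 + √337529)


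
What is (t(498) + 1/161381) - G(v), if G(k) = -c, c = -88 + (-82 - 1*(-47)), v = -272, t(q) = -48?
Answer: -27596150/161381 ≈ -171.00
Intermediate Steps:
c = -123 (c = -88 + (-82 + 47) = -88 - 35 = -123)
G(k) = 123 (G(k) = -1*(-123) = 123)
(t(498) + 1/161381) - G(v) = (-48 + 1/161381) - 1*123 = (-48 + 1/161381) - 123 = -7746287/161381 - 123 = -27596150/161381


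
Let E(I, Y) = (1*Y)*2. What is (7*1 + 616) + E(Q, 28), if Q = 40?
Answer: 679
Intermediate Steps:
E(I, Y) = 2*Y (E(I, Y) = Y*2 = 2*Y)
(7*1 + 616) + E(Q, 28) = (7*1 + 616) + 2*28 = (7 + 616) + 56 = 623 + 56 = 679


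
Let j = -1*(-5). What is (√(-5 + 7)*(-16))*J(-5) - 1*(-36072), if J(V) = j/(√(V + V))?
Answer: 36072 + 16*I*√5 ≈ 36072.0 + 35.777*I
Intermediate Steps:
j = 5
J(V) = 5*√2/(2*√V) (J(V) = 5/(√(V + V)) = 5/(√(2*V)) = 5/((√2*√V)) = 5*(√2/(2*√V)) = 5*√2/(2*√V))
(√(-5 + 7)*(-16))*J(-5) - 1*(-36072) = (√(-5 + 7)*(-16))*(5*√2/(2*√(-5))) - 1*(-36072) = (√2*(-16))*(5*√2*(-I*√5/5)/2) + 36072 = (-16*√2)*(-I*√10/2) + 36072 = 16*I*√5 + 36072 = 36072 + 16*I*√5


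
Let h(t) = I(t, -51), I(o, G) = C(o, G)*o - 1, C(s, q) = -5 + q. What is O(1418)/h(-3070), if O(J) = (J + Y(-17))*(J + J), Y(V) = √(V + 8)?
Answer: 4021448/171919 + 8508*I/171919 ≈ 23.392 + 0.049488*I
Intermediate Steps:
Y(V) = √(8 + V)
I(o, G) = -1 + o*(-5 + G) (I(o, G) = (-5 + G)*o - 1 = o*(-5 + G) - 1 = -1 + o*(-5 + G))
h(t) = -1 - 56*t (h(t) = -1 + t*(-5 - 51) = -1 + t*(-56) = -1 - 56*t)
O(J) = 2*J*(J + 3*I) (O(J) = (J + √(8 - 17))*(J + J) = (J + √(-9))*(2*J) = (J + 3*I)*(2*J) = 2*J*(J + 3*I))
O(1418)/h(-3070) = (2*1418*(1418 + 3*I))/(-1 - 56*(-3070)) = (4021448 + 8508*I)/(-1 + 171920) = (4021448 + 8508*I)/171919 = (4021448 + 8508*I)*(1/171919) = 4021448/171919 + 8508*I/171919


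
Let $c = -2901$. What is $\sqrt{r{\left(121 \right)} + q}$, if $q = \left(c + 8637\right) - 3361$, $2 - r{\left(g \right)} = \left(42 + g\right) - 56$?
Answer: $\sqrt{2270} \approx 47.645$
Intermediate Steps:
$r{\left(g \right)} = 16 - g$ ($r{\left(g \right)} = 2 - \left(\left(42 + g\right) - 56\right) = 2 - \left(-14 + g\right) = 16 - g$)
$q = 2375$ ($q = \left(-2901 + 8637\right) - 3361 = 5736 - 3361 = 2375$)
$\sqrt{r{\left(121 \right)} + q} = \sqrt{\left(16 - 121\right) + 2375} = \sqrt{-105 + 2375} = \sqrt{2270}$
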